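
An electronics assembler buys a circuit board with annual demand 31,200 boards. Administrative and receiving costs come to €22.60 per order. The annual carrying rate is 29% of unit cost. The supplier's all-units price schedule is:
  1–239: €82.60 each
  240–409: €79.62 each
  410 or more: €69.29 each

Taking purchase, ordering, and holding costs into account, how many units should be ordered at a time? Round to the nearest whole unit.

Q* ≈ 410 boards

Holding cost per unit per year at price C is H = 0.29·C.
Candidates are each tier's EOQ (if it falls in that tier) and each price-break quantity.
Tier 1 (€82.60): EOQ = 242.6 exceeds tier's upper bound 239, so this tier is dominated.
EOQ at €79.62 = 247.1 (feasible in tier 2): TC = 31,200×€79.62 + (31,200/247.1)×22.6 + (247.1/2)×0.29×€79.62 = €2,489,850.33.
EOQ at €69.29 = 264.9 < 410, so use break Q=410: TC = 31,200×€69.29 + (31,200/410.0)×22.6 + (410.0/2)×0.29×€69.29 = €2,167,687.10.
Lowest total cost is €2,167,687.10 at Q = 410.0.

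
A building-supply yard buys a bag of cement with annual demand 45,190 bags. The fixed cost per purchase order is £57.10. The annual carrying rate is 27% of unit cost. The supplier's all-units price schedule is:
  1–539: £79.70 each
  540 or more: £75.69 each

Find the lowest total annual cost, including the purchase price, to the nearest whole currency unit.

Holding cost per unit per year at price C is H = 0.27·C.
Candidates are each tier's EOQ (if it falls in that tier) and each price-break quantity.
EOQ at £79.70 = 489.7 (feasible in tier 1): TC = 45,190×£79.70 + (45,190/489.7)×57.1 + (489.7/2)×0.27×£79.70 = £3,612,181.17.
EOQ at £75.69 = 502.5 < 540, so use break Q=540: TC = 45,190×£75.69 + (45,190/540.0)×57.1 + (540.0/2)×0.27×£75.69 = £3,430,727.33.
Lowest total cost among the candidates is at Q = 540.0.

TC* ≈ £3,430,727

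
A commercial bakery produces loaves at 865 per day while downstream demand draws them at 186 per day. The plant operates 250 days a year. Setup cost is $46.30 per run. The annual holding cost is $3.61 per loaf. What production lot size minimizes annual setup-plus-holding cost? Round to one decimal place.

Q* ≈ 1,232.7 loaves

Annual demand D = 186 × 250 = 46,500.
Production build-up factor (1 − d/p) = 1 − 186/865 = 0.7850.
Q* = √(2DS / (H(1 − d/p))) = √(2 × 46,500 × 46.3 / (3.61 × 0.7850)).
= √(4,305,900 / 2.8337) ≈ 1232.683.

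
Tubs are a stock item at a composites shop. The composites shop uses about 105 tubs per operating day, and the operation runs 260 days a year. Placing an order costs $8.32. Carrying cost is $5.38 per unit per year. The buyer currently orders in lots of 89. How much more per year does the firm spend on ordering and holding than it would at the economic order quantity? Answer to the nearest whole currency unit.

Annual demand D = 105 × 260 = 27,300.
EOQ = √(2DS/H) = √(2 × 27,300 × 8.32 / 5.38) ≈ 290.58.
Cost at Q* = (D/Q*)S + (Q*/2)H = √(2DSH) ≈ $1,563.32.
Cost at Q = 89: (27,300/89)×8.32 + (89/2)×5.38 = $2,552.09 + $239.41 = $2,791.50.
Excess = $2,791.50 − $1,563.32 = $1,228.18.

Extra cost ≈ $1,228 per year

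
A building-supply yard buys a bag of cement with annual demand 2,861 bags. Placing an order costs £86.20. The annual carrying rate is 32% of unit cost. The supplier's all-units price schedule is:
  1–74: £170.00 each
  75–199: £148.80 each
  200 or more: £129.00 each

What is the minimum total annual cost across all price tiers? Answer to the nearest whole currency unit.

Holding cost per unit per year at price C is H = 0.32·C.
For each price level, check whether its EOQ is feasible; otherwise the best quantity at that price is the breakpoint.
Tier 1 (£170.00): EOQ = 95.2 exceeds tier's upper bound 74, so this tier is dominated.
EOQ at £148.80 = 101.8 (feasible in tier 2): TC = 2,861×£148.80 + (2,861/101.8)×86.2 + (101.8/2)×0.32×£148.80 = £430,563.03.
EOQ at £129.00 = 109.3 < 200, so use break Q=200: TC = 2,861×£129.00 + (2,861/200.0)×86.2 + (200.0/2)×0.32×£129.00 = £374,430.09.
Lowest total cost among the candidates is at Q = 200.0.

TC* ≈ £374,430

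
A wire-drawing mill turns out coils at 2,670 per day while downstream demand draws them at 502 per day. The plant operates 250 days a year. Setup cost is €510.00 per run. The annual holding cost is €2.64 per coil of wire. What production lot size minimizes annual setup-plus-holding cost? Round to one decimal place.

Annual demand D = 502 × 250 = 125,500.
Production build-up factor (1 − d/p) = 1 − 502/2,670 = 0.8120.
Q* = √(2DS / (H(1 − d/p))) = √(2 × 125,500 × 510 / (2.64 × 0.8120)).
= √(128,010,000 / 2.1436) ≈ 7727.624.

Q* ≈ 7,727.6 coils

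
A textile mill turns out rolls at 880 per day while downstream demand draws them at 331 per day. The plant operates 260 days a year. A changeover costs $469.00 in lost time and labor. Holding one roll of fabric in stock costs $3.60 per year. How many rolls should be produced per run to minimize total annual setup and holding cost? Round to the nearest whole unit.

Annual demand D = 331 × 260 = 86,060.
Production build-up factor (1 − d/p) = 1 − 331/880 = 0.6239.
Q* = √(2DS / (H(1 − d/p))) = √(2 × 86,060 × 469 / (3.6 × 0.6239)).
= √(80,724,280 / 2.2459) ≈ 5995.232.

Q* ≈ 5,995 rolls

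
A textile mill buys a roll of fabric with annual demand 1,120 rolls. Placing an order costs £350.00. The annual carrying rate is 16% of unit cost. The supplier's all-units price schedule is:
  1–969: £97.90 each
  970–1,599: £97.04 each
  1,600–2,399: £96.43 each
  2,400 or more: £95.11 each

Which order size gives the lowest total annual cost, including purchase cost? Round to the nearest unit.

Q* ≈ 224 rolls

Holding cost per unit per year at price C is H = 0.16·C.
For each price level, check whether its EOQ is feasible; otherwise the best quantity at that price is the breakpoint.
EOQ at £97.90 = 223.7 (feasible in tier 1): TC = 1,120×£97.90 + (1,120/223.7)×350 + (223.7/2)×0.16×£97.90 = £113,152.37.
EOQ at £97.04 = 224.7 < 970, so use break Q=970: TC = 1,120×£97.04 + (1,120/970.0)×350 + (970.0/2)×0.16×£97.04 = £116,619.23.
EOQ at £96.43 = 225.4 < 1600, so use break Q=1600: TC = 1,120×£96.43 + (1,120/1600.0)×350 + (1600.0/2)×0.16×£96.43 = £120,589.64.
EOQ at £95.11 = 227.0 < 2400, so use break Q=2400: TC = 1,120×£95.11 + (1,120/2400.0)×350 + (2400.0/2)×0.16×£95.11 = £124,947.65.
Lowest total cost is £113,152.37 at Q = 223.7.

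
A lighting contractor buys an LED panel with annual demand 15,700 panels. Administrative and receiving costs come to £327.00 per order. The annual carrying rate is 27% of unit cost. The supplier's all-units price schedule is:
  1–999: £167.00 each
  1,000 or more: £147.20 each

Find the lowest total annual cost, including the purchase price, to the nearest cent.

TC* ≈ £2,336,045.90

Holding cost per unit per year at price C is H = 0.27·C.
Evaluate total cost at each tier's feasible EOQ or, if the EOQ is below the tier, at the tier's minimum quantity.
EOQ at £167.00 = 477.2 (feasible in tier 1): TC = 15,700×£167.00 + (15,700/477.2)×327 + (477.2/2)×0.27×£167.00 = £2,643,416.86.
EOQ at £147.20 = 508.3 < 1000, so use break Q=1000: TC = 15,700×£147.20 + (15,700/1000.0)×327 + (1000.0/2)×0.27×£147.20 = £2,336,045.90.
Lowest total cost among the candidates is at Q = 1000.0.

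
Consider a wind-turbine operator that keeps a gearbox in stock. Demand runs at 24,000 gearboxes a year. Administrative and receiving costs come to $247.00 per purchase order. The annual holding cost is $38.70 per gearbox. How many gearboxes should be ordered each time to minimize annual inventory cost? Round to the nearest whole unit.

EOQ = √(2DS / H) = √(2 × 24,000 × 247 / 38.7).
= √(11,856,000 / 38.7) = √306,356.5891 ≈ 553.495.

Q* ≈ 553 gearboxes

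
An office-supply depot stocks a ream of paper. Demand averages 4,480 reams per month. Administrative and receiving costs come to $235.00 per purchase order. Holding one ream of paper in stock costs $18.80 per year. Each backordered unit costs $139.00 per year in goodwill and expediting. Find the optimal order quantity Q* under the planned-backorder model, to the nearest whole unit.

Annual demand D = 4,480 × 12 = 53,760.
With planned backorders, Q* = √(2DS/H) · √((H+B)/B).
√(2DS/H) = √(2 × 53,760 × 235 / 18.8) = 1159.310.
√((H+B)/B) = √((18.8+139)/139) = 1.0655.
Q* ≈ 1235.224.

Q* ≈ 1,235 reams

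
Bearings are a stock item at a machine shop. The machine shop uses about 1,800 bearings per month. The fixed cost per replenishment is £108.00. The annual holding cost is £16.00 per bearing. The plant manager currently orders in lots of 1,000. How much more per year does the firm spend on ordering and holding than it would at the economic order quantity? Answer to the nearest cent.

Extra cost ≈ £1,692.80 per year

Annual demand D = 1,800 × 12 = 21,600.
EOQ = √(2DS/H) = √(2 × 21,600 × 108 / 16) ≈ 540.00.
Cost at Q* = (D/Q*)S + (Q*/2)H = √(2DSH) ≈ £8,640.00.
Cost at Q = 1,000: (21,600/1,000)×108 + (1,000/2)×16 = £2,332.80 + £8,000.00 = £10,332.80.
Excess = £10,332.80 − £8,640.00 = £1,692.80.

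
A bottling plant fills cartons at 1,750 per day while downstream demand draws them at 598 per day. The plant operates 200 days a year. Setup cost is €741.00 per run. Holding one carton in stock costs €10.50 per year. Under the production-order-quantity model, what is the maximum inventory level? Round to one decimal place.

Annual demand D = 598 × 200 = 119,600.
Production build-up factor (1 − d/p) = 1 − 598/1,750 = 0.6583.
Q* = √(2DS / (H(1 − d/p))) = √(2 × 119,600 × 741 / (10.5 × 0.6583)).
= √(177,247,200 / 6.912) ≈ 5063.932.
Maximum inventory = Q*(1 − d/p) = 5063.932 × 0.6583 ≈ 3333.514.

I_max ≈ 3,333.5 cartons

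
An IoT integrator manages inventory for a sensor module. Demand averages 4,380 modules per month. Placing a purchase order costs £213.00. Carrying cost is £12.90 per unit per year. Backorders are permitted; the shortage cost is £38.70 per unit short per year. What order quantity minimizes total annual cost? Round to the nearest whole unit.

Q* ≈ 1,521 modules

Annual demand D = 4,380 × 12 = 52,560.
With planned backorders, Q* = √(2DS/H) · √((H+B)/B).
√(2DS/H) = √(2 × 52,560 × 213 / 12.9) = 1317.461.
√((H+B)/B) = √((12.9+38.7)/38.7) = 1.1547.
Q* ≈ 1521.272.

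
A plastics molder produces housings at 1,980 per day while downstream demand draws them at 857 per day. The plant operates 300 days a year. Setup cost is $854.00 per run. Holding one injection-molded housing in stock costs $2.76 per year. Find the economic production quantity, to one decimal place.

Annual demand D = 857 × 300 = 257,100.
Production build-up factor (1 − d/p) = 1 − 857/1,980 = 0.5672.
Q* = √(2DS / (H(1 − d/p))) = √(2 × 257,100 × 854 / (2.76 × 0.5672)).
= √(439,126,800 / 1.5654) ≈ 16748.779.

Q* ≈ 16,748.8 housings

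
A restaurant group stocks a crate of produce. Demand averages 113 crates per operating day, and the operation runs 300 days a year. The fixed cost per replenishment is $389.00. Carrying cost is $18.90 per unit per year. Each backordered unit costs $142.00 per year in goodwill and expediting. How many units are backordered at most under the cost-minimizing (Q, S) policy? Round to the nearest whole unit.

Annual demand D = 113 × 300 = 33,900.
With planned backorders, Q* = √(2DS/H) · √((H+B)/B).
√(2DS/H) = √(2 × 33,900 × 389 / 18.9) = 1181.296.
√((H+B)/B) = √((18.9+142)/142) = 1.0645.
Q* ≈ 1257.455.
S* = Q* · H/(H+B) = 1257.455 × 18.9/160.9 ≈ 147.706.

S* ≈ 148 crates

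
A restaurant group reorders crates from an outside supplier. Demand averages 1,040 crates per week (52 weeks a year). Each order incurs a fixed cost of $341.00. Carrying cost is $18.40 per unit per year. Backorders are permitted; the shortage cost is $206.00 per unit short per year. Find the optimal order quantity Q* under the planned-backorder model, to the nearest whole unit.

Annual demand D = 1,040 × 52 = 54,080.
With planned backorders, Q* = √(2DS/H) · √((H+B)/B).
√(2DS/H) = √(2 × 54,080 × 341 / 18.4) = 1415.799.
√((H+B)/B) = √((18.4+206)/206) = 1.0437.
Q* ≈ 1477.677.

Q* ≈ 1,478 crates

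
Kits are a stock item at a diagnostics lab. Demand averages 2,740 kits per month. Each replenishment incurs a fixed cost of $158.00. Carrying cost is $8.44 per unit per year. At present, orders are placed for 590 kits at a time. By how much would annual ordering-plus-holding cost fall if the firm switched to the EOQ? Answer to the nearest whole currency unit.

Extra cost ≈ $1,931 per year

Annual demand D = 2,740 × 12 = 32,880.
EOQ = √(2DS/H) = √(2 × 32,880 × 158 / 8.44) ≈ 1109.53.
Cost at Q* = (D/Q*)S + (Q*/2)H = √(2DSH) ≈ $9,364.42.
Cost at Q = 590: (32,880/590)×158 + (590/2)×8.44 = $8,805.15 + $2,489.80 = $11,294.95.
Excess = $11,294.95 − $9,364.42 = $1,930.54.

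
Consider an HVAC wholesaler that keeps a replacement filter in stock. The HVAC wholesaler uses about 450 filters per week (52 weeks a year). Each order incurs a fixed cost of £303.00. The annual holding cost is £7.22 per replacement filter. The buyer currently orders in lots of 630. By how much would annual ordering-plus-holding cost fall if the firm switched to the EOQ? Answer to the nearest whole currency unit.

Annual demand D = 450 × 52 = 23,400.
EOQ = √(2DS/H) = √(2 × 23,400 × 303 / 7.22) ≈ 1401.44.
Cost at Q* = (D/Q*)S + (Q*/2)H = √(2DSH) ≈ £10,118.42.
Cost at Q = 630: (23,400/630)×303 + (630/2)×7.22 = £11,254.29 + £2,274.30 = £13,528.59.
Excess = £13,528.59 − £10,118.42 = £3,410.16.

Extra cost ≈ £3,410 per year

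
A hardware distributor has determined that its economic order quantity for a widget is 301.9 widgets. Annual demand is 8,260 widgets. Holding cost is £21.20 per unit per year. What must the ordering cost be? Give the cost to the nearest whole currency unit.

The basic EOQ model gives Q* = √(2DS/H); rearrange for the unknown.
From Q* = √(2DS/H): S = Q*²H / (2D) = 301.9² × 21.2 / (2 × 8,260) = 116.9640.

S ≈ £117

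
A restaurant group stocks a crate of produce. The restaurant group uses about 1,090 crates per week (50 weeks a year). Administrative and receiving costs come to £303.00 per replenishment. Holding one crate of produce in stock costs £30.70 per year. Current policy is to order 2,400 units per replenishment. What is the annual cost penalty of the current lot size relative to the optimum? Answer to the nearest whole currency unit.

Annual demand D = 1,090 × 50 = 54,500.
EOQ = √(2DS/H) = √(2 × 54,500 × 303 / 30.7) ≈ 1037.21.
Cost at Q* = (D/Q*)S + (Q*/2)H = √(2DSH) ≈ £31,842.25.
Cost at Q = 2,400: (54,500/2,400)×303 + (2,400/2)×30.7 = £6,880.62 + £36,840.00 = £43,720.62.
Excess = £43,720.62 − £31,842.25 = £11,878.37.

Extra cost ≈ £11,878 per year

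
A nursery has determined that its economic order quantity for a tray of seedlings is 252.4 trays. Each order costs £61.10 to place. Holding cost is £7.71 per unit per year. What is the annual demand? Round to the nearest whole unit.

Invert the EOQ relation Q*² = 2DS/H.
From Q* = √(2DS/H): D = Q*²H / (2S) = 252.4² × 7.71 / (2 × 61.1) = 4019.406.

D ≈ 4,019 trays per year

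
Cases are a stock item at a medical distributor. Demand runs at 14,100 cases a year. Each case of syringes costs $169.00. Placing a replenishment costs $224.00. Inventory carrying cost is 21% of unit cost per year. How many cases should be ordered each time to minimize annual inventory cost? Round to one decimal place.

Holding cost H = 0.21 × $169.00 = $35.4900 per unit per year.
EOQ = √(2DS / H) = √(2 × 14,100 × 224 / 35.49).
= √(6,316,800 / 35.49) = √177,988.1657 ≈ 421.886.

Q* ≈ 421.9 cases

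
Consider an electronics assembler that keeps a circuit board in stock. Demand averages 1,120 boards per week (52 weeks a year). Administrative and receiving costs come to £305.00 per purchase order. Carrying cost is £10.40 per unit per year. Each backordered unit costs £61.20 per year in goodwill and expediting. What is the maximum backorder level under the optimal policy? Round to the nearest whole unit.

Annual demand D = 1,120 × 52 = 58,240.
With planned backorders, Q* = √(2DS/H) · √((H+B)/B).
√(2DS/H) = √(2 × 58,240 × 305 / 10.4) = 1848.242.
√((H+B)/B) = √((10.4+61.2)/61.2) = 1.0816.
Q* ≈ 1999.124.
S* = Q* · H/(H+B) = 1999.124 × 10.4/71.6 ≈ 290.376.

S* ≈ 290 boards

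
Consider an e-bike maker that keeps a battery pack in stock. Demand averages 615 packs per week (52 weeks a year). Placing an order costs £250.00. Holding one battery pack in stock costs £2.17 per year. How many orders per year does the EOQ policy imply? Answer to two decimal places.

Annual demand D = 615 × 52 = 31,980.
EOQ = √(2DS/H) = √(2 × 31,980 × 250 / 2.17) ≈ 2714.53.
Orders per year = D / Q* = 31,980 / 2714.53 ≈ 11.781.

N ≈ 11.78 orders per year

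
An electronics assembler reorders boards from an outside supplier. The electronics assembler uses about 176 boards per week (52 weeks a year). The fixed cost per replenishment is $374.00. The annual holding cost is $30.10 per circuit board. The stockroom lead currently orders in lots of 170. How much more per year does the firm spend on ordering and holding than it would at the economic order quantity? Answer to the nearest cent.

Annual demand D = 176 × 52 = 9,152.
EOQ = √(2DS/H) = √(2 × 9,152 × 374 / 30.1) ≈ 476.90.
Cost at Q* = (D/Q*)S + (Q*/2)H = √(2DSH) ≈ $14,354.63.
Cost at Q = 170: (9,152/170)×374 + (170/2)×30.1 = $20,134.40 + $2,558.50 = $22,692.90.
Excess = $22,692.90 − $14,354.63 = $8,338.27.

Extra cost ≈ $8,338.27 per year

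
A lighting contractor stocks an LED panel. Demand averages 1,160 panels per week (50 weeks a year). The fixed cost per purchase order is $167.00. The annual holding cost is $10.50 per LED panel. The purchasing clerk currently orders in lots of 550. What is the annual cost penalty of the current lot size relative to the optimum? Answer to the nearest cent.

Extra cost ≈ $6,236.36 per year

Annual demand D = 1,160 × 50 = 58,000.
EOQ = √(2DS/H) = √(2 × 58,000 × 167 / 10.5) ≈ 1358.29.
Cost at Q* = (D/Q*)S + (Q*/2)H = √(2DSH) ≈ $14,262.05.
Cost at Q = 550: (58,000/550)×167 + (550/2)×10.5 = $17,610.91 + $2,887.50 = $20,498.41.
Excess = $20,498.41 − $14,262.05 = $6,236.36.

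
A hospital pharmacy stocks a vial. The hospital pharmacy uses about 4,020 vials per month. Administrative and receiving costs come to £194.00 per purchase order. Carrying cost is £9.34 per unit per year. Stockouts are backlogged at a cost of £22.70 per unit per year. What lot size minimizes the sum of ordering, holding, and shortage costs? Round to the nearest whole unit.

Annual demand D = 4,020 × 12 = 48,240.
With planned backorders, Q* = √(2DS/H) · √((H+B)/B).
√(2DS/H) = √(2 × 48,240 × 194 / 9.34) = 1415.618.
√((H+B)/B) = √((9.34+22.7)/22.7) = 1.1880.
Q* ≈ 1681.820.

Q* ≈ 1,682 vials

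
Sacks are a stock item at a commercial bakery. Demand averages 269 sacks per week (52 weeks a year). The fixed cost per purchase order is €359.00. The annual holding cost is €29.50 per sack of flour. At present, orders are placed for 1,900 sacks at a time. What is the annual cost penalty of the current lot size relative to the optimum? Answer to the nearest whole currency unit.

Annual demand D = 269 × 52 = 13,988.
EOQ = √(2DS/H) = √(2 × 13,988 × 359 / 29.5) ≈ 583.48.
Cost at Q* = (D/Q*)S + (Q*/2)H = √(2DSH) ≈ €17,212.78.
Cost at Q = 1,900: (13,988/1,900)×359 + (1,900/2)×29.5 = €2,643.00 + €28,025.00 = €30,668.00.
Excess = €30,668.00 − €17,212.78 = €13,455.21.

Extra cost ≈ €13,455 per year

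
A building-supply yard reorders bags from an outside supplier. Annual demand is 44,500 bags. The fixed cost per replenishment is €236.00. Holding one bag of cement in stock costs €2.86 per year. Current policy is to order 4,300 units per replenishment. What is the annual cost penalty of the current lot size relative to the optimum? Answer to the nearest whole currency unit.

EOQ = √(2DS/H) = √(2 × 44,500 × 236 / 2.86) ≈ 2709.99.
Cost at Q* = (D/Q*)S + (Q*/2)H = √(2DSH) ≈ €7,750.58.
Cost at Q = 4,300: (44,500/4,300)×236 + (4,300/2)×2.86 = €2,442.33 + €6,149.00 = €8,591.33.
Excess = €8,591.33 − €7,750.58 = €840.75.

Extra cost ≈ €841 per year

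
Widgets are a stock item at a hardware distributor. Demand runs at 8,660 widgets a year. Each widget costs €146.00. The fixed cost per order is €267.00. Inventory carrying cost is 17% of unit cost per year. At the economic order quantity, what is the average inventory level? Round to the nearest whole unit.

Holding cost H = 0.17 × €146.00 = €24.8200 per unit per year.
The optimal lot size = √(2DS/H) = √(2 × 8,660 × 267 / 24.82) ≈ 431.65.
Average inventory = Q*/2 ≈ 431.65 / 2 = 215.823.

Average inventory ≈ 216 widgets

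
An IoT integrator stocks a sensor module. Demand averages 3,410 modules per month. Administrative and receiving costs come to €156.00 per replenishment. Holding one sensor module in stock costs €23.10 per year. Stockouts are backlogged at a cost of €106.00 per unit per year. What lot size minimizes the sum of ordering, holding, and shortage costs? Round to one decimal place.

Q* ≈ 820.4 modules

Annual demand D = 3,410 × 12 = 40,920.
With planned backorders, Q* = √(2DS/H) · √((H+B)/B).
√(2DS/H) = √(2 × 40,920 × 156 / 23.1) = 743.428.
√((H+B)/B) = √((23.1+106)/106) = 1.1036.
Q* ≈ 820.445.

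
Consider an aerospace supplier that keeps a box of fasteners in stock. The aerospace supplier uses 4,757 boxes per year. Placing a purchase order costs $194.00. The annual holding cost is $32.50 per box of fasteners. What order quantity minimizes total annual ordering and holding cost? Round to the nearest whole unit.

Q* ≈ 238 boxes

EOQ = √(2DS / H) = √(2 × 4,757 × 194 / 32.5).
= √(1,845,716 / 32.5) = √56,791.2615 ≈ 238.309.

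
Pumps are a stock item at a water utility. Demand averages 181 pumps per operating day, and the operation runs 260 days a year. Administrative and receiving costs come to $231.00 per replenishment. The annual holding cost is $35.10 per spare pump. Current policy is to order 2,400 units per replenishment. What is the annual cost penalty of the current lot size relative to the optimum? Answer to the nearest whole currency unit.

Annual demand D = 181 × 260 = 47,060.
EOQ = √(2DS/H) = √(2 × 47,060 × 231 / 35.1) ≈ 787.03.
Cost at Q* = (D/Q*)S + (Q*/2)H = √(2DSH) ≈ $27,624.89.
Cost at Q = 2,400: (47,060/2,400)×231 + (2,400/2)×35.1 = $4,529.53 + $42,120.00 = $46,649.53.
Excess = $46,649.53 − $27,624.89 = $19,024.64.

Extra cost ≈ $19,025 per year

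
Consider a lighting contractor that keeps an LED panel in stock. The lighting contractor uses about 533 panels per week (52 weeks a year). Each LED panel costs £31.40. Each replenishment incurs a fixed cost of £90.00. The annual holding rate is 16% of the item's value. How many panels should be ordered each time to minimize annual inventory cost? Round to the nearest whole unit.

Q* ≈ 996 panels

Annual demand D = 533 × 52 = 27,716.
Holding cost H = 0.16 × £31.40 = £5.0240 per unit per year.
EOQ = √(2DS / H) = √(2 × 27,716 × 90 / 5.024).
= √(4,988,880 / 5.024) = √993,009.5541 ≈ 996.499.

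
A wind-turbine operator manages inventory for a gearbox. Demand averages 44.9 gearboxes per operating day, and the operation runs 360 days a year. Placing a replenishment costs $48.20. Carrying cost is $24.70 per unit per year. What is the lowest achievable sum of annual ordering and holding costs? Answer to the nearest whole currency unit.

TC* ≈ $6,204

Annual demand D = 44.9 × 360 = 16,164.
EOQ = √(2DS/H) = √(2 × 16,164 × 48.2 / 24.7) ≈ 251.17.
At the optimum the two cost components are equal, so total cost = 2·(Q*/2)H = Q*·H.
Minimum total = √(2DSH) = √(2 × 16,164 × 48.2 × 24.7) ≈ 6203.852.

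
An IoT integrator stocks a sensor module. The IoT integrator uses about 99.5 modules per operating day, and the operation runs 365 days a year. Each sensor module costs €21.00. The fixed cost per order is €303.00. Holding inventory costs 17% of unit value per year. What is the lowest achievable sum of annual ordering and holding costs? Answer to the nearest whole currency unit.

Annual demand D = 99.5 × 365 = 36,317.5.
Holding cost H = 0.17 × €21.00 = €3.5700 per unit per year.
Q* = √(2DS/H) = √(2 × 36,317.5 × 303 / 3.57) ≈ 2482.91.
At Q*, ordering cost (D/Q*)S equals holding cost (Q*/2)H, each = √(DSH/2).
Minimum total = √(2DSH) = √(2 × 36,317.5 × 303 × 3.57) ≈ 8863.972.

TC* ≈ €8,864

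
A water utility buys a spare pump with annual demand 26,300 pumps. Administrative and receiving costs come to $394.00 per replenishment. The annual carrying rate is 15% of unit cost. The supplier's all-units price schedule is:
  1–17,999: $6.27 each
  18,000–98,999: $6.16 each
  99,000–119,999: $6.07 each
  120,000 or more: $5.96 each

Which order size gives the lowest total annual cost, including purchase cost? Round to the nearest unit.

Holding cost per unit per year at price C is H = 0.15·C.
Evaluate total cost at each tier's feasible EOQ or, if the EOQ is below the tier, at the tier's minimum quantity.
EOQ at $6.27 = 4694.2 (feasible in tier 1): TC = 26,300×$6.27 + (26,300/4694.2)×394 + (4694.2/2)×0.15×$6.27 = $169,315.90.
EOQ at $6.16 = 4735.9 < 18000, so use break Q=18000: TC = 26,300×$6.16 + (26,300/18000.0)×394 + (18000.0/2)×0.15×$6.16 = $170,899.68.
EOQ at $6.07 = 4770.9 < 99000, so use break Q=99000: TC = 26,300×$6.07 + (26,300/99000.0)×394 + (99000.0/2)×0.15×$6.07 = $204,815.42.
EOQ at $5.96 = 4814.7 < 120000, so use break Q=120000: TC = 26,300×$5.96 + (26,300/120000.0)×394 + (120000.0/2)×0.15×$5.96 = $210,474.35.
Lowest total cost is $169,315.90 at Q = 4694.2.

Q* ≈ 4,694 pumps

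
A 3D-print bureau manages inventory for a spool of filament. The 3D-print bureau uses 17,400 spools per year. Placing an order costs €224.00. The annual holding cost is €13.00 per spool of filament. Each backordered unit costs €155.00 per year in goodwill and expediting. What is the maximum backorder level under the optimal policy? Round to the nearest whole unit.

S* ≈ 62 spools

With planned backorders, Q* = √(2DS/H) · √((H+B)/B).
√(2DS/H) = √(2 × 17,400 × 224 / 13) = 774.358.
√((H+B)/B) = √((13+155)/155) = 1.0411.
Q* ≈ 806.178.
S* = Q* · H/(H+B) = 806.178 × 13/168 ≈ 62.383.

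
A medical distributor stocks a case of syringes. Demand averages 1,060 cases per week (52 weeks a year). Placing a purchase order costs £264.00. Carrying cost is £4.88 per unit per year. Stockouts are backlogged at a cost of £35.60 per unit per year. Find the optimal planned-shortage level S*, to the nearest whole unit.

Annual demand D = 1,060 × 52 = 55,120.
With planned backorders, Q* = √(2DS/H) · √((H+B)/B).
√(2DS/H) = √(2 × 55,120 × 264 / 4.88) = 2442.090.
√((H+B)/B) = √((4.88+35.6)/35.6) = 1.0663.
Q* ≈ 2604.096.
S* = Q* · H/(H+B) = 2604.096 × 4.88/40.48 ≈ 313.932.

S* ≈ 314 cases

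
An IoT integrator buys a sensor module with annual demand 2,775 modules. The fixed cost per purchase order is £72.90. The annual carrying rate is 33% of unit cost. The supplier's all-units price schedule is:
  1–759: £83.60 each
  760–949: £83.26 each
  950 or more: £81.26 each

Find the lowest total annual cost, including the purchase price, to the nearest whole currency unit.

TC* ≈ £235,331

Holding cost per unit per year at price C is H = 0.33·C.
For each price level, check whether its EOQ is feasible; otherwise the best quantity at that price is the breakpoint.
EOQ at £83.60 = 121.1 (feasible in tier 1): TC = 2,775×£83.60 + (2,775/121.1)×72.9 + (121.1/2)×0.33×£83.60 = £235,330.95.
EOQ at £83.26 = 121.3 < 760, so use break Q=760: TC = 2,775×£83.26 + (2,775/760.0)×72.9 + (760.0/2)×0.33×£83.26 = £241,753.48.
EOQ at £81.26 = 122.8 < 950, so use break Q=950: TC = 2,775×£81.26 + (2,775/950.0)×72.9 + (950.0/2)×0.33×£81.26 = £238,446.95.
Lowest total cost among the candidates is at Q = 121.1.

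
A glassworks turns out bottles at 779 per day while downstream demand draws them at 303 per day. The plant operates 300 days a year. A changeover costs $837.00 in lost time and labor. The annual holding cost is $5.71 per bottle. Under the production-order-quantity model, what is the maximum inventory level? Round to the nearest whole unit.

I_max ≈ 4,035 bottles

Annual demand D = 303 × 300 = 90,900.
Production build-up factor (1 − d/p) = 1 − 303/779 = 0.6110.
Q* = √(2DS / (H(1 − d/p))) = √(2 × 90,900 × 837 / (5.71 × 0.6110)).
= √(152,166,600 / 3.489) ≈ 6603.997.
Maximum inventory = Q*(1 − d/p) = 6603.997 × 0.6110 ≈ 4035.305.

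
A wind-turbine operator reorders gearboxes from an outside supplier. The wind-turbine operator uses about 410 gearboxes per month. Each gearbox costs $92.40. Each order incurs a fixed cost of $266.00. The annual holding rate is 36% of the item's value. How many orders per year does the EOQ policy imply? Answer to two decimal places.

Annual demand D = 410 × 12 = 4,920.
Holding cost H = 0.36 × $92.40 = $33.2640 per unit per year.
EOQ = √(2DS/H) = √(2 × 4,920 × 266 / 33.264) ≈ 280.51.
Orders per year = D / Q* = 4,920 / 280.51 ≈ 17.539.

N ≈ 17.54 orders per year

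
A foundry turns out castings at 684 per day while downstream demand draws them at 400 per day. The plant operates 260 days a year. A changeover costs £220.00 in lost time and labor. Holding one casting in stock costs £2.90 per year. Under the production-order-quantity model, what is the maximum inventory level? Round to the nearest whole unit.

I_max ≈ 2,560 castings

Annual demand D = 400 × 260 = 104,000.
Production build-up factor (1 − d/p) = 1 − 400/684 = 0.4152.
Q* = √(2DS / (H(1 − d/p))) = √(2 × 104,000 × 220 / (2.9 × 0.4152)).
= √(45,760,000 / 1.2041) ≈ 6164.713.
Maximum inventory = Q*(1 − d/p) = 6164.713 × 0.4152 ≈ 2559.618.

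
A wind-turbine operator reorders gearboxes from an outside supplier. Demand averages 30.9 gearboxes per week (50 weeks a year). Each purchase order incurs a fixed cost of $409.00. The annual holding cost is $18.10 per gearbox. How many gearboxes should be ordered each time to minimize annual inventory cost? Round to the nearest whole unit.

Q* ≈ 264 gearboxes

Annual demand D = 30.9 × 50 = 1,545.
EOQ = √(2DS / H) = √(2 × 1,545 × 409 / 18.1).
= √(1,263,810 / 18.1) = √69,823.7569 ≈ 264.242.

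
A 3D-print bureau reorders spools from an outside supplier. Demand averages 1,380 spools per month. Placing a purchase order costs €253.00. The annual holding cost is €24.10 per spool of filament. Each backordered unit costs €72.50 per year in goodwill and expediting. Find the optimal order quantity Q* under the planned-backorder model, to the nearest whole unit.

Q* ≈ 681 spools

Annual demand D = 1,380 × 12 = 16,560.
With planned backorders, Q* = √(2DS/H) · √((H+B)/B).
√(2DS/H) = √(2 × 16,560 × 253 / 24.1) = 589.654.
√((H+B)/B) = √((24.1+72.5)/72.5) = 1.1543.
Q* ≈ 680.638.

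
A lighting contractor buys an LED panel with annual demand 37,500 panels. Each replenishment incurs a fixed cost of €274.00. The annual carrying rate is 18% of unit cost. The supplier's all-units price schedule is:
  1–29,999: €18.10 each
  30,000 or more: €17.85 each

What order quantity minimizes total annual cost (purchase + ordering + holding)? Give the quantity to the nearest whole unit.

Holding cost per unit per year at price C is H = 0.18·C.
Evaluate total cost at each tier's feasible EOQ or, if the EOQ is below the tier, at the tier's minimum quantity.
EOQ at €18.10 = 2511.5 (feasible in tier 1): TC = 37,500×€18.10 + (37,500/2511.5)×274 + (2511.5/2)×0.18×€18.10 = €686,932.41.
EOQ at €17.85 = 2529.0 < 30000, so use break Q=30000: TC = 37,500×€17.85 + (37,500/30000.0)×274 + (30000.0/2)×0.18×€17.85 = €717,912.50.
Lowest total cost is €686,932.41 at Q = 2511.5.

Q* ≈ 2,511 panels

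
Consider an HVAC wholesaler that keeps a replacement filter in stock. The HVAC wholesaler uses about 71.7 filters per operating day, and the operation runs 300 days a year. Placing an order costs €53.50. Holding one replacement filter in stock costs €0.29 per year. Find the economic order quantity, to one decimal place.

Annual demand D = 71.7 × 300 = 21,510.
EOQ = √(2DS / H) = √(2 × 21,510 × 53.5 / 0.29).
= √(2,301,570 / 0.29) = √7,936,448.2759 ≈ 2817.170.

Q* ≈ 2,817.2 filters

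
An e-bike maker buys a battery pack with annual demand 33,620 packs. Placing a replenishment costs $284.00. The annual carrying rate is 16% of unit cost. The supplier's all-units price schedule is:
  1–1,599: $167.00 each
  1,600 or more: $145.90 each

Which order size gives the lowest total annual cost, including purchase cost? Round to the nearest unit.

Holding cost per unit per year at price C is H = 0.16·C.
Candidates are each tier's EOQ (if it falls in that tier) and each price-break quantity.
EOQ at $167.00 = 845.4 (feasible in tier 1): TC = 33,620×$167.00 + (33,620/845.4)×284 + (845.4/2)×0.16×$167.00 = $5,637,128.70.
EOQ at $145.90 = 904.5 < 1600, so use break Q=1600: TC = 33,620×$145.90 + (33,620/1600.0)×284 + (1600.0/2)×0.16×$145.90 = $4,929,800.75.
Lowest total cost is $4,929,800.75 at Q = 1600.0.

Q* ≈ 1,600 packs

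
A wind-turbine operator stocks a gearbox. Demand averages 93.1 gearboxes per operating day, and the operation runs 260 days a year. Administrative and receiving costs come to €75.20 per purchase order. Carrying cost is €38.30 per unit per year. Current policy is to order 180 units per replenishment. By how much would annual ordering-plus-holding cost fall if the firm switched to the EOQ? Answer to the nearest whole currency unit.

Extra cost ≈ €1,751 per year

Annual demand D = 93.1 × 260 = 24,206.
EOQ = √(2DS/H) = √(2 × 24,206 × 75.2 / 38.3) ≈ 308.31.
Cost at Q* = (D/Q*)S + (Q*/2)H = √(2DSH) ≈ €11,808.23.
Cost at Q = 180: (24,206/180)×75.2 + (180/2)×38.3 = €10,112.73 + €3,447.00 = €13,559.73.
Excess = €13,559.73 − €11,808.23 = €1,751.50.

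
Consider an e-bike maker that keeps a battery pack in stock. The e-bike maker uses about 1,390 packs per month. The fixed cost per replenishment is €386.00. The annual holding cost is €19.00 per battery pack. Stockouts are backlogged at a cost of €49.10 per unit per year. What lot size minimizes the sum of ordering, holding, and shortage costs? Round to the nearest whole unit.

Q* ≈ 970 packs

Annual demand D = 1,390 × 12 = 16,680.
With planned backorders, Q* = √(2DS/H) · √((H+B)/B).
√(2DS/H) = √(2 × 16,680 × 386 / 19) = 823.246.
√((H+B)/B) = √((19+49.1)/49.1) = 1.1777.
Q* ≈ 969.533.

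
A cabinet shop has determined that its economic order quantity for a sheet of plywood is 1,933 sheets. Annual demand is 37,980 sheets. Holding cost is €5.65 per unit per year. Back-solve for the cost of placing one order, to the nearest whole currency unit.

S ≈ €278

The basic EOQ model gives Q* = √(2DS/H); rearrange for the unknown.
From Q* = √(2DS/H): S = Q*²H / (2D) = 1,933² × 5.65 / (2 × 37,980) = 277.9247.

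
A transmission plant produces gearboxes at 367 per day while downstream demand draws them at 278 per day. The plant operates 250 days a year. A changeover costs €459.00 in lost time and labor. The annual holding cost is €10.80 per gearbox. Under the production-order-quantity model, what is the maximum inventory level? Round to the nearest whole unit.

Annual demand D = 278 × 250 = 69,500.
Production build-up factor (1 − d/p) = 1 − 278/367 = 0.2425.
Q* = √(2DS / (H(1 − d/p))) = √(2 × 69,500 × 459 / (10.8 × 0.2425)).
= √(63,801,000 / 2.6191) ≈ 4935.599.
Maximum inventory = Q*(1 − d/p) = 4935.599 × 0.2425 ≈ 1196.916.

I_max ≈ 1,197 gearboxes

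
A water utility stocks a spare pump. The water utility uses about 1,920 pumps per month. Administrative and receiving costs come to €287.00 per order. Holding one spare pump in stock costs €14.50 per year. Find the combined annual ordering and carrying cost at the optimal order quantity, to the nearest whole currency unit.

TC* ≈ €13,848

Annual demand D = 1,920 × 12 = 23,040.
Q* = √(2DS/H) = √(2 × 23,040 × 287 / 14.5) ≈ 955.02.
At the optimum the two cost components are equal, so total cost = 2·(Q*/2)H = Q*·H.
Minimum total = √(2DSH) = √(2 × 23,040 × 287 × 14.5) ≈ 13847.813.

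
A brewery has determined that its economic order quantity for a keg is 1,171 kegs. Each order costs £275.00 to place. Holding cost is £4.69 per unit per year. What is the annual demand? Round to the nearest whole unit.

Invert the EOQ relation Q*² = 2DS/H.
From Q* = √(2DS/H): D = Q*²H / (2S) = 1,171² × 4.69 / (2 × 275) = 11692.946.

D ≈ 11,693 kegs per year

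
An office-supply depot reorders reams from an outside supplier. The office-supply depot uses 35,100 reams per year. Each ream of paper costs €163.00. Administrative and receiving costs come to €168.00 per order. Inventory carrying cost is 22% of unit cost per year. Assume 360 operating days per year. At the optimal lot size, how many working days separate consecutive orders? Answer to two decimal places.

Holding cost H = 0.22 × €163.00 = €35.8600 per unit per year.
EOQ = √(2DS/H) = √(2 × 35,100 × 168 / 35.86) ≈ 573.48.
Cycle time = Q*/D × 360 = 573.48 / 35,100 × 360 ≈ 5.882 days.

T ≈ 5.88 days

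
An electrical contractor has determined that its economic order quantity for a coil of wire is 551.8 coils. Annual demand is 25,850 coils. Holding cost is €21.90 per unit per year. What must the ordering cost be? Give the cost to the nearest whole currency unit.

Invert the EOQ relation Q*² = 2DS/H.
From Q* = √(2DS/H): S = Q*²H / (2D) = 551.8² × 21.9 / (2 × 25,850) = 128.9784.

S ≈ €129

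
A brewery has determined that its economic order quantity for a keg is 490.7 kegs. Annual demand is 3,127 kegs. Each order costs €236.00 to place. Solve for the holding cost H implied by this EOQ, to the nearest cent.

H ≈ €6.13

Squaring Q* = √(2DS/H) gives Q*² = 2DS/H.
From Q* = √(2DS/H): H = 2DS / Q*² = 2 × 3,127 × 236 / 490.7² = 6.1297.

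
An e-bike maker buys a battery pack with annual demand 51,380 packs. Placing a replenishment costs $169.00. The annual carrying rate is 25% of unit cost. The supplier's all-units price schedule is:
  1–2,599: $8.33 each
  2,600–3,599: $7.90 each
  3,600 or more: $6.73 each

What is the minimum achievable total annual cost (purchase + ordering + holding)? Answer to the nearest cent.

TC* ≈ $351,227.91

Holding cost per unit per year at price C is H = 0.25·C.
Candidates are each tier's EOQ (if it falls in that tier) and each price-break quantity.
Tier 1 ($8.33): EOQ = 2887.8 exceeds tier's upper bound 2599, so this tier is dominated.
EOQ at $7.90 = 2965.3 (feasible in tier 2): TC = 51,380×$7.90 + (51,380/2965.3)×169 + (2965.3/2)×0.25×$7.90 = $411,758.51.
EOQ at $6.73 = 3212.8 < 3600, so use break Q=3600: TC = 51,380×$6.73 + (51,380/3600.0)×169 + (3600.0/2)×0.25×$6.73 = $351,227.91.
Lowest total cost among the candidates is at Q = 3600.0.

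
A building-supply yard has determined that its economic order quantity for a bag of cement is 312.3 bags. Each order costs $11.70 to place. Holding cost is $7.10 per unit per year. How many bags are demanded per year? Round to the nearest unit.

D ≈ 29,593 bags per year

The basic EOQ model gives Q* = √(2DS/H); rearrange for the unknown.
From Q* = √(2DS/H): D = Q*²H / (2S) = 312.3² × 7.1 / (2 × 11.7) = 29592.827.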